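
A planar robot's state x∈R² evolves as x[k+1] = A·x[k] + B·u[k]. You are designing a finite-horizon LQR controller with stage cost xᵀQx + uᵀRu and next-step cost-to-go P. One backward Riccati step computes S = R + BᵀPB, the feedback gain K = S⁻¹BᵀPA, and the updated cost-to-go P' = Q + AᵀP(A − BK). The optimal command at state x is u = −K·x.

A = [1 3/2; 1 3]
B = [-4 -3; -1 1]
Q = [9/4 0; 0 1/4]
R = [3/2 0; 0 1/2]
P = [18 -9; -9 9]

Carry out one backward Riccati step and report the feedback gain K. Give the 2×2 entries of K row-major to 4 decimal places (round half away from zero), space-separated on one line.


BᵀP = [-63.0000 27.0000; -63.0000 36.0000]
S = R + BᵀPB = [3/2 0; 0 1/2] + [225.0000 216.0000; 216.0000 225.0000] = [226.5000 216.0000; 216.0000 225.5000]
BᵀPA = [-36.0000 -13.5000; -27.0000 13.5000]
K = S⁻¹·BᵀPA = [-0.5172 -1.3485; 0.3757 1.3516]
A−BK = [0.0582 0.1606; 0.1071 0.2998]
AᵀP(A−BK) = [0.5238 1.4455; 1.4455 4.0479]
P' = Q + AᵀP(A−BK) = [2.7738 1.4455; 1.4455 4.2979]
tr(P') = 7.0718

-0.5172 -1.3485 0.3757 1.3516


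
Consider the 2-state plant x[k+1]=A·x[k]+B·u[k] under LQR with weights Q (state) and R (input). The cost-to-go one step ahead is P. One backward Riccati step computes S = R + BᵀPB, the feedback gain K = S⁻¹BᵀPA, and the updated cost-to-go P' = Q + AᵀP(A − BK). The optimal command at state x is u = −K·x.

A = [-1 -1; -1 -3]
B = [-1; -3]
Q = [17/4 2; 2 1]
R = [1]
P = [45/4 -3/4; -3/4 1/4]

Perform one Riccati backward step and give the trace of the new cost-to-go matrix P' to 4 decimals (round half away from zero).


8.0500

BᵀP = [-9.0000 0.0000]
S = R + BᵀPB = [1] + [9.0000] = [10.0000]
BᵀPA = [9.0000 9.0000]
K = S⁻¹·BᵀPA = [0.9000 0.9000]
A−BK = [-0.1000 -0.1000; 1.7000 -0.3000]
AᵀP(A−BK) = [1.9000 0.9000; 0.9000 0.9000]
P' = Q + AᵀP(A−BK) = [6.1500 2.9000; 2.9000 1.9000]
tr(P') = 8.0500


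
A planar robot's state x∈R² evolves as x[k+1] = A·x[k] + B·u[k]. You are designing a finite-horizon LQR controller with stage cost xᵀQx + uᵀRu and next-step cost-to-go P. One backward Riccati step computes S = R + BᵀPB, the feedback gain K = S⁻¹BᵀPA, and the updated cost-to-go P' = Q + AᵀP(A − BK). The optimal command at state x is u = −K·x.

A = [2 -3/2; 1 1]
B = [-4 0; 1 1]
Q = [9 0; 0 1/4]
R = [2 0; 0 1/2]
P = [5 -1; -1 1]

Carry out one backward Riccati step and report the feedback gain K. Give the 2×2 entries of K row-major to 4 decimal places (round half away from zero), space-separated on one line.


-0.4529 0.3789 0.8430 0.4036

BᵀP = [-21.0000 5.0000; -1.0000 1.0000]
S = R + BᵀPB = [2 0; 0 1/2] + [89.0000 5.0000; 5.0000 1.0000] = [91.0000 5.0000; 5.0000 1.5000]
BᵀPA = [-37.0000 36.5000; -1.0000 2.5000]
K = S⁻¹·BᵀPA = [-0.4529 0.3789; 0.8430 0.4036]
A−BK = [0.1883 0.0157; 0.6099 0.2175]
AᵀP(A−BK) = [1.0852 -0.0762; -0.0762 0.4103]
P' = Q + AᵀP(A−BK) = [10.0852 -0.0762; -0.0762 0.6603]
tr(P') = 10.7455


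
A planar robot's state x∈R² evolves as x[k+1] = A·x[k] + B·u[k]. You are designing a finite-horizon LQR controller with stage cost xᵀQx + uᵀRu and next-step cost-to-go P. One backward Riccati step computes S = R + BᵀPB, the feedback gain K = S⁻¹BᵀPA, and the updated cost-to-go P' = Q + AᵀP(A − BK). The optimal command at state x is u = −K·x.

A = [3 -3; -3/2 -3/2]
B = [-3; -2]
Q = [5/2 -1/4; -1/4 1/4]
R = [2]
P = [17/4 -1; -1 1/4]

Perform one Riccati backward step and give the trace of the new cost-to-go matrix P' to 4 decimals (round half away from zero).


BᵀP = [-10.7500 2.5000]
S = R + BᵀPB = [2] + [27.2500] = [29.2500]
BᵀPA = [-36.0000 28.5000]
K = S⁻¹·BᵀPA = [-1.2308 0.9744]
A−BK = [-0.6923 -0.0769; -3.9615 0.4487]
AᵀP(A−BK) = [3.5048 -2.6106; -2.6106 2.0433]
P' = Q + AᵀP(A−BK) = [6.0048 -2.8606; -2.8606 2.2933]
tr(P') = 8.2981

8.2981


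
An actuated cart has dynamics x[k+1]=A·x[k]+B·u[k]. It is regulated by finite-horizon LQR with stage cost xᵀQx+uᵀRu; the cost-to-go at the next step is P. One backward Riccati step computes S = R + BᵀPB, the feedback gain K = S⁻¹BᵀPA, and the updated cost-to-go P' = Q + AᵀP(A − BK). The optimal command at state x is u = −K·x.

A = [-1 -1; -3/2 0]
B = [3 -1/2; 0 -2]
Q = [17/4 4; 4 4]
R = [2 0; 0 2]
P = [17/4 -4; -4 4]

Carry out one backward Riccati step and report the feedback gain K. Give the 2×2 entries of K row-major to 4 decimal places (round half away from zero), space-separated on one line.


0.0223 -0.2786 0.2470 -0.0873

BᵀP = [12.7500 -12.0000; 5.8750 -6.0000]
S = R + BᵀPB = [2 0; 0 2] + [38.2500 17.6250; 17.6250 9.0625] = [40.2500 17.6250; 17.6250 11.0625]
BᵀPA = [5.2500 -12.7500; 3.1250 -5.8750]
K = S⁻¹·BᵀPA = [0.0223 -0.2786; 0.2470 -0.0873]
A−BK = [-0.9434 -0.2080; -1.0060 -0.1746]
AᵀP(A−BK) = [0.3612 -0.0149; -0.0149 0.1857]
P' = Q + AᵀP(A−BK) = [4.6112 3.9851; 3.9851 4.1857]
tr(P') = 8.7969


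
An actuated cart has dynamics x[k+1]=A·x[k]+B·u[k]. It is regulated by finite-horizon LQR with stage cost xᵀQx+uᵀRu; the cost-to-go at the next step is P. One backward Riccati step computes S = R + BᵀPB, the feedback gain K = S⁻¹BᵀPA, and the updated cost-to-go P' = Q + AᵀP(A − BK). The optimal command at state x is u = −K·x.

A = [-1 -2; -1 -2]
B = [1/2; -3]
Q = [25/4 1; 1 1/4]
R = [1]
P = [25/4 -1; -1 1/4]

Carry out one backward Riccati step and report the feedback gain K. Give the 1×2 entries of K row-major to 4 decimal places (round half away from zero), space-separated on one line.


BᵀP = [6.1250 -1.2500]
S = R + BᵀPB = [1] + [6.8125] = [7.8125]
BᵀPA = [-4.8750 -9.7500]
K = S⁻¹·BᵀPA = [-0.6240 -1.2480]
A−BK = [-0.6880 -1.3760; -2.8720 -5.7440]
AᵀP(A−BK) = [1.4580 2.9160; 2.9160 5.8320]
P' = Q + AᵀP(A−BK) = [7.7080 3.9160; 3.9160 6.0820]
tr(P') = 13.7900

-0.6240 -1.2480


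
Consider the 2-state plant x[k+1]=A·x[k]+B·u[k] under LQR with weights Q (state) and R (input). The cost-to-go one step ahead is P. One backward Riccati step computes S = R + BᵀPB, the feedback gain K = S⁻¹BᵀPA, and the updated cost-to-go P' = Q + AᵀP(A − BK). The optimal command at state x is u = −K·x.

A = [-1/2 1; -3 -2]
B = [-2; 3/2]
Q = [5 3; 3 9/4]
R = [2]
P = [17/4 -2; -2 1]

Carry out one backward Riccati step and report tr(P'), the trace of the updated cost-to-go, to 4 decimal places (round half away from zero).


8.8614

BᵀP = [-11.5000 5.5000]
S = R + BᵀPB = [2] + [31.2500] = [33.2500]
BᵀPA = [-10.7500 -22.5000]
K = S⁻¹·BᵀPA = [-0.3233 -0.6767]
A−BK = [-1.1466 -0.3534; -2.5150 -0.9850]
AᵀP(A−BK) = [0.5869 0.6006; 0.6006 1.0244]
P' = Q + AᵀP(A−BK) = [5.5869 3.6006; 3.6006 3.2744]
tr(P') = 8.8614


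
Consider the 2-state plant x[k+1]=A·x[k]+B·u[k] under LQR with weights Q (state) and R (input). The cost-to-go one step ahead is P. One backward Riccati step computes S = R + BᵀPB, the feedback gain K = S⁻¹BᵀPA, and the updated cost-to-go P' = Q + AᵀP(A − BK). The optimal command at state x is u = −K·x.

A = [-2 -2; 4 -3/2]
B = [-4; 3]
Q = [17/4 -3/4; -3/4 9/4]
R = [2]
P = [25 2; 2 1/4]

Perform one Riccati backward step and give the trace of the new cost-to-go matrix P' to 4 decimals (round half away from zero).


9.0772

BᵀP = [-94.0000 -7.2500]
S = R + BᵀPB = [2] + [354.2500] = [356.2500]
BᵀPA = [159.0000 198.8750]
K = S⁻¹·BᵀPA = [0.4463 0.5582]
A−BK = [-0.2147 0.2330; 2.6611 -3.1747]
AᵀP(A−BK) = [1.0358 -0.2611; -0.2611 1.5414]
P' = Q + AᵀP(A−BK) = [5.2858 -1.0111; -1.0111 3.7914]
tr(P') = 9.0772


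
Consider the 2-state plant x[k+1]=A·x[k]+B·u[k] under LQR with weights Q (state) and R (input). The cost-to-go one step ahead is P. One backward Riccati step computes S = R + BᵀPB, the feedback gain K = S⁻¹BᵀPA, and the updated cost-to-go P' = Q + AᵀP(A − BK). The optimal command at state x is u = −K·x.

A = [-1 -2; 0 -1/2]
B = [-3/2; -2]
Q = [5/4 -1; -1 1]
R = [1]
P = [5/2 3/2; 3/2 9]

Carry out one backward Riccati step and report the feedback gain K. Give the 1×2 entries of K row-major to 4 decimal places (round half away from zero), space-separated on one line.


0.1308 0.4576

BᵀP = [-6.7500 -20.2500]
S = R + BᵀPB = [1] + [50.6250] = [51.6250]
BᵀPA = [6.7500 23.6250]
K = S⁻¹·BᵀPA = [0.1308 0.4576]
A−BK = [-0.8039 -1.3136; 0.2615 0.4153]
AᵀP(A−BK) = [1.6174 2.6610; 2.6610 4.4386]
P' = Q + AᵀP(A−BK) = [2.8674 1.6610; 1.6610 5.4386]
tr(P') = 8.3060


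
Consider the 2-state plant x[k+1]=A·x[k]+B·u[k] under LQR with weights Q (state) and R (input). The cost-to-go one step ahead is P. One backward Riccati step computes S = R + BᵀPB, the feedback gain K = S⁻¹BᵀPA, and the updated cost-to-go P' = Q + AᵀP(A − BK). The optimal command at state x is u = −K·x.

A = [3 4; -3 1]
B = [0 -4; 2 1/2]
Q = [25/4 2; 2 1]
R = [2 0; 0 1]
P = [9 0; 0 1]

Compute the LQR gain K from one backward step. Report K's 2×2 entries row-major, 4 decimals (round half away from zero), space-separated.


-0.8754 0.4986 -0.7478 -0.9914

BᵀP = [0.0000 2.0000; -36.0000 0.5000]
S = R + BᵀPB = [2 0; 0 1] + [4.0000 1.0000; 1.0000 144.2500] = [6.0000 1.0000; 1.0000 145.2500]
BᵀPA = [-6.0000 2.0000; -109.5000 -143.5000]
K = S⁻¹·BᵀPA = [-0.8754 0.4986; -0.7478 -0.9914]
A−BK = [0.0086 0.0345; -0.8754 0.4986]
AᵀP(A−BK) = [2.8587 -0.5652; -0.5652 1.7392]
P' = Q + AᵀP(A−BK) = [9.1087 1.4348; 1.4348 2.7392]
tr(P') = 11.8479


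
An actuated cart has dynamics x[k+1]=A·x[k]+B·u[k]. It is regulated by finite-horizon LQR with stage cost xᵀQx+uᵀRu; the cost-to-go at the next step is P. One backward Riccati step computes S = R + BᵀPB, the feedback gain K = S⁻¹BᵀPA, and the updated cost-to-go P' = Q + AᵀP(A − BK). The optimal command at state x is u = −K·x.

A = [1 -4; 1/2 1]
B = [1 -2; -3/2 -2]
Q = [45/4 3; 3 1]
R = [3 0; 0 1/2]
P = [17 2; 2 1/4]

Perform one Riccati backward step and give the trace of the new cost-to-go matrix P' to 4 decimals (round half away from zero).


14.0835

BᵀP = [14.0000 1.6250; -38.0000 -4.5000]
S = R + BᵀPB = [3 0; 0 1/2] + [11.5625 -31.2500; -31.2500 85.0000] = [14.5625 -31.2500; -31.2500 85.5000]
BᵀPA = [14.8125 -54.3750; -40.2500 147.5000]
K = S⁻¹·BᵀPA = [0.0322 -0.1478; -0.4590 1.6711]
A−BK = [0.0498 -0.5099; -0.3696 4.1206]
AᵀP(A−BK) = [0.1111 -0.4229; -0.4229 1.7223]
P' = Q + AᵀP(A−BK) = [11.3611 2.5771; 2.5771 2.7223]
tr(P') = 14.0835


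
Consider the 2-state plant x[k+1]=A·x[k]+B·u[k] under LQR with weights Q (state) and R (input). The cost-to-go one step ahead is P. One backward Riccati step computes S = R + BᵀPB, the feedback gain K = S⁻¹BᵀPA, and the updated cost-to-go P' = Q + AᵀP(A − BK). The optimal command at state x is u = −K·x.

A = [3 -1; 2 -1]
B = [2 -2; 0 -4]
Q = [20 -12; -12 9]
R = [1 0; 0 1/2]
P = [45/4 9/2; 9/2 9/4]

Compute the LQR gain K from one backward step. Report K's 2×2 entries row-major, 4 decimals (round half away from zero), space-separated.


0.7335 -0.1935 -0.6390 0.2790

BᵀP = [22.5000 9.0000; -40.5000 -18.0000]
S = R + BᵀPB = [1 0; 0 1/2] + [45.0000 -81.0000; -81.0000 153.0000] = [46.0000 -81.0000; -81.0000 153.5000]
BᵀPA = [85.5000 -31.5000; -157.5000 58.5000]
K = S⁻¹·BᵀPA = [0.7335 -0.1935; -0.6390 0.2790]
A−BK = [0.2550 -0.0550; -0.5560 0.1160]
AᵀP(A−BK) = [0.8933 -0.2633; -0.2633 0.0833]
P' = Q + AᵀP(A−BK) = [20.8933 -12.2633; -12.2633 9.0833]
tr(P') = 29.9765


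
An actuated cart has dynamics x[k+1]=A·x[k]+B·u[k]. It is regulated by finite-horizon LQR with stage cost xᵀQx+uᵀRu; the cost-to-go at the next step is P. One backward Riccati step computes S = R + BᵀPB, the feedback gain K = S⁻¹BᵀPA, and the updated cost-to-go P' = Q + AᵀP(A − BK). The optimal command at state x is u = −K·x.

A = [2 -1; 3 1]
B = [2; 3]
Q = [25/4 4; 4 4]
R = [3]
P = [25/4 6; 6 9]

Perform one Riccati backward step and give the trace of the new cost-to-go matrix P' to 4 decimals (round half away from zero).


BᵀP = [30.5000 39.0000]
S = R + BᵀPB = [3] + [178.0000] = [181.0000]
BᵀPA = [178.0000 8.5000]
K = S⁻¹·BᵀPA = [0.9834 0.0470]
A−BK = [0.0331 -1.0939; 0.0497 0.8591]
AᵀP(A−BK) = [2.9503 0.1409; 0.1409 2.8508]
P' = Q + AᵀP(A−BK) = [9.2003 4.1409; 4.1409 6.8508]
tr(P') = 16.0511

16.0511


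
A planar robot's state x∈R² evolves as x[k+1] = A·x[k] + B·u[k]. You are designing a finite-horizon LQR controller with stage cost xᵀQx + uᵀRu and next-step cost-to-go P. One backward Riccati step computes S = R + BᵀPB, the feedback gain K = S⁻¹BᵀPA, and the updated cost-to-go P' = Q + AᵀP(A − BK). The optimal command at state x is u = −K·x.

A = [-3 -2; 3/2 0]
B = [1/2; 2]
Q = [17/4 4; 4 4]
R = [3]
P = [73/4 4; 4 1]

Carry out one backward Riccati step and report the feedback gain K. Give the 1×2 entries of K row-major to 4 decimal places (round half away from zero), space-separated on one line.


-2.3195 -1.7508

BᵀP = [17.1250 4.0000]
S = R + BᵀPB = [3] + [16.5625] = [19.5625]
BᵀPA = [-45.3750 -34.2500]
K = S⁻¹·BᵀPA = [-2.3195 -1.7508]
A−BK = [-1.8403 -1.1246; 6.1390 3.5016]
AᵀP(A−BK) = [25.2532 18.0575; 18.0575 13.0351]
P' = Q + AᵀP(A−BK) = [29.5032 22.0575; 22.0575 17.0351]
tr(P') = 46.5383


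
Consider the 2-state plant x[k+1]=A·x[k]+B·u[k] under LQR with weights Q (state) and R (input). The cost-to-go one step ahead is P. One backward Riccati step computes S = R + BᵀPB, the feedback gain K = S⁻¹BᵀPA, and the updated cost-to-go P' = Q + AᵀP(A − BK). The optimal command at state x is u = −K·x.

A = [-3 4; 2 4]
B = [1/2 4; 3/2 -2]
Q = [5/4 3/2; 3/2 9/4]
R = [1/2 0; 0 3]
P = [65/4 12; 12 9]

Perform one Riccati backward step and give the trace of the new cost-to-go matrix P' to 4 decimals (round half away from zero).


11.0822

BᵀP = [26.1250 19.5000; 41.0000 30.0000]
S = R + BᵀPB = [1/2 0; 0 3] + [42.3125 65.5000; 65.5000 104.0000] = [42.8125 65.5000; 65.5000 107.0000]
BᵀPA = [-39.3750 182.5000; -63.0000 284.0000]
K = S⁻¹·BᵀPA = [-0.2980 3.1838; -0.4064 0.7052]
A−BK = [-1.2255 -0.4128; 1.6343 0.6347]
AᵀP(A−BK) = [0.9153 -1.2075; -1.2075 6.6670]
P' = Q + AᵀP(A−BK) = [2.1653 0.2925; 0.2925 8.9170]
tr(P') = 11.0822


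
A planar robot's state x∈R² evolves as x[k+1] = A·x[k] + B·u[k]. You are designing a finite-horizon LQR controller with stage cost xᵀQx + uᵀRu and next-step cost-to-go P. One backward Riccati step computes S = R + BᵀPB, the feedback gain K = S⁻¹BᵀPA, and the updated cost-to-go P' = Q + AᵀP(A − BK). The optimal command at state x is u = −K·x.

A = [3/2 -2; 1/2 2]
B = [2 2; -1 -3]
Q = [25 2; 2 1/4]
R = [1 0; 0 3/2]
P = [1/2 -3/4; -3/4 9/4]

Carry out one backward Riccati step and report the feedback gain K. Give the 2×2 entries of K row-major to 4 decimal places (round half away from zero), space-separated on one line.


BᵀP = [1.7500 -3.7500; 3.2500 -8.2500]
S = R + BᵀPB = [1 0; 0 3/2] + [7.2500 14.7500; 14.7500 31.2500] = [8.2500 14.7500; 14.7500 32.7500]
BᵀPA = [0.7500 -11.0000; 0.7500 -23.0000]
K = S⁻¹·BᵀPA = [0.2565 -0.3990; -0.0926 -0.5226]
A−BK = [1.1722 -0.1568; 0.4786 0.0333]
AᵀP(A−BK) = [0.4396 -0.0588; -0.0588 0.5914]
P' = Q + AᵀP(A−BK) = [25.4396 1.9412; 1.9412 0.8414]
tr(P') = 26.2810

0.2565 -0.3990 -0.0926 -0.5226


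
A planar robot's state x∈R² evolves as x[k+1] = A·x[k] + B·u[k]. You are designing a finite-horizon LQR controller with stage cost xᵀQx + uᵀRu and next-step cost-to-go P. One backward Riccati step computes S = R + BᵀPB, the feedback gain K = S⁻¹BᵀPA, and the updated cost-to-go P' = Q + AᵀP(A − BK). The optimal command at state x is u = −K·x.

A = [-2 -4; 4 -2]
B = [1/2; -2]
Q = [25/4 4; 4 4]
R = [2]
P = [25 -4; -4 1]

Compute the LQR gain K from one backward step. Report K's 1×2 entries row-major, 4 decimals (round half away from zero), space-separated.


BᵀP = [20.5000 -4.0000]
S = R + BᵀPB = [2] + [18.2500] = [20.2500]
BᵀPA = [-57.0000 -74.0000]
K = S⁻¹·BᵀPA = [-2.8148 -3.6543]
A−BK = [-0.5926 -2.1728; -1.6296 -9.3086]
AᵀP(A−BK) = [19.5556 31.7037; 31.7037 69.5802]
P' = Q + AᵀP(A−BK) = [25.8056 35.7037; 35.7037 73.5802]
tr(P') = 99.3858

-2.8148 -3.6543


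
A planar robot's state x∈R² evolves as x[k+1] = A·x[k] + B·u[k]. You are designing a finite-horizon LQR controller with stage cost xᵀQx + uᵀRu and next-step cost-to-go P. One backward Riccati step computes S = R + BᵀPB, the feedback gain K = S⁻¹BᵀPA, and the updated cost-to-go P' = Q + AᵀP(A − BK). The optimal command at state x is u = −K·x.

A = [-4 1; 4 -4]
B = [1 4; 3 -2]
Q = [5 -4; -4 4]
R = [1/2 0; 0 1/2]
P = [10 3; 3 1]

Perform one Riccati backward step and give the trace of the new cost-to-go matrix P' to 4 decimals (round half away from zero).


BᵀP = [19.0000 6.0000; 34.0000 10.0000]
S = R + BᵀPB = [1/2 0; 0 1/2] + [37.0000 64.0000; 64.0000 116.0000] = [37.5000 64.0000; 64.0000 116.5000]
BᵀPA = [-52.0000 -5.0000; -96.0000 -6.0000]
K = S⁻¹·BᵀPA = [0.3153 -0.7278; -0.9973 0.3483]
A−BK = [-0.3263 0.3346; 1.0596 -1.1201]
AᵀP(A−BK) = [0.6599 -0.4070; -0.4070 0.4510]
P' = Q + AᵀP(A−BK) = [5.6599 -4.4070; -4.4070 4.4510]
tr(P') = 10.1109

10.1109


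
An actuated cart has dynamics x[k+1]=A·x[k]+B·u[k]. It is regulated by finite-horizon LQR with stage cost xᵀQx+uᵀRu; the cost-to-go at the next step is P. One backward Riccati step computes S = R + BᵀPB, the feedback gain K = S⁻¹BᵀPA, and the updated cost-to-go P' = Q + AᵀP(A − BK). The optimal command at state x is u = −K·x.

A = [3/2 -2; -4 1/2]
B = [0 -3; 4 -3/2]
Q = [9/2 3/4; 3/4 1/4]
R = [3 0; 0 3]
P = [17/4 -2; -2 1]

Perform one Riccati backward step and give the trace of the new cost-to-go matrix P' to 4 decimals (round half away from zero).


BᵀP = [-8.0000 4.0000; -9.7500 4.5000]
S = R + BᵀPB = [3 0; 0 3] + [16.0000 18.0000; 18.0000 22.5000] = [19.0000 18.0000; 18.0000 25.5000]
BᵀPA = [-28.0000 18.0000; -32.6250 21.7500]
K = S⁻¹·BᵀPA = [-0.7897 0.4206; -0.7220 0.5561]
A−BK = [-0.6659 -0.3318; -1.9241 -0.3481]
AᵀP(A−BK) = [3.8963 -2.3324; -2.3324 1.5853]
P' = Q + AᵀP(A−BK) = [8.3963 -1.5824; -1.5824 1.8353]
tr(P') = 10.2316

10.2316


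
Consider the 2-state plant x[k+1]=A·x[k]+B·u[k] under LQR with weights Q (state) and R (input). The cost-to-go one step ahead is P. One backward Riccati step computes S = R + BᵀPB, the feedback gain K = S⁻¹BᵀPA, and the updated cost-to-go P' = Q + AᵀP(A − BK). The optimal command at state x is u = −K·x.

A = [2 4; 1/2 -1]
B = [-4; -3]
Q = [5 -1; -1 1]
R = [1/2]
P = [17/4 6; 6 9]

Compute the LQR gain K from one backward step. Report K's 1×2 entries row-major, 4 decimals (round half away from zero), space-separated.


BᵀP = [-35.0000 -51.0000]
S = R + BᵀPB = [1/2] + [293.0000] = [293.5000]
BᵀPA = [-95.5000 -89.0000]
K = S⁻¹·BᵀPA = [-0.3254 -0.3032]
A−BK = [0.6985 2.7871; -0.4761 -1.9097]
AᵀP(A−BK) = [0.1759 0.5409; 0.5409 2.0119]
P' = Q + AᵀP(A−BK) = [5.1759 -0.4591; -0.4591 3.0119]
tr(P') = 8.1878

-0.3254 -0.3032


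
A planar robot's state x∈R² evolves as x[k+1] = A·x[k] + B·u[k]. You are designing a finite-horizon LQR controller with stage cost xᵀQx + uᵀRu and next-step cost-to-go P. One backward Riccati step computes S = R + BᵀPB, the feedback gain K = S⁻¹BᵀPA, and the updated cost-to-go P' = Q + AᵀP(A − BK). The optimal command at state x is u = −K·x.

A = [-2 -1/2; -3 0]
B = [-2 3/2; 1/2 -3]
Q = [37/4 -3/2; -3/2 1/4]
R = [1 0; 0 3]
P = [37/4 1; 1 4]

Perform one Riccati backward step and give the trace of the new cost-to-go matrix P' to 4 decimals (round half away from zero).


BᵀP = [-18.0000 0.0000; 10.8750 -10.5000]
S = R + BᵀPB = [1 0; 0 3] + [36.0000 -27.0000; -27.0000 47.8125] = [37.0000 -27.0000; -27.0000 50.8125]
BᵀPA = [36.0000 9.0000; 9.7500 -5.4375]
K = S⁻¹·BᵀPA = [1.8179 0.2698; 1.1578 0.0363]
A−BK = [-0.1010 -0.0150; -0.4354 -0.0259]
AᵀP(A−BK) = [8.2671 0.6848; 0.6848 0.0823]
P' = Q + AᵀP(A−BK) = [17.5171 -0.8152; -0.8152 0.3323]
tr(P') = 17.8494

17.8494


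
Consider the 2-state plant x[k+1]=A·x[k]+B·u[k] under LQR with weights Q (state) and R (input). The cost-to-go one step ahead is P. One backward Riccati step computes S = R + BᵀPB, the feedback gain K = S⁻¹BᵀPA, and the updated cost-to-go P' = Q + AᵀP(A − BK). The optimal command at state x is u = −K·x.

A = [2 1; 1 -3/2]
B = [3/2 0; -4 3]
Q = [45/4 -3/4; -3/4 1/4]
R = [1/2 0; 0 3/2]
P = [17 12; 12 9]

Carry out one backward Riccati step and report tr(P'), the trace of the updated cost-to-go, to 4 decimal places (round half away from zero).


BᵀP = [-22.5000 -18.0000; 36.0000 27.0000]
S = R + BᵀPB = [1/2 0; 0 3/2] + [38.2500 -54.0000; -54.0000 81.0000] = [38.7500 -54.0000; -54.0000 82.5000]
BᵀPA = [-63.0000 4.5000; 99.0000 -4.5000]
K = S⁻¹·BᵀPA = [0.5287 0.4566; 1.5461 0.2443]
A−BK = [1.2069 0.3151; -1.5234 -0.4065]
AᵀP(A−BK) = [5.2483 1.0781; 1.0781 0.2947]
P' = Q + AᵀP(A−BK) = [16.4983 0.3281; 0.3281 0.5447]
tr(P') = 17.0431

17.0431


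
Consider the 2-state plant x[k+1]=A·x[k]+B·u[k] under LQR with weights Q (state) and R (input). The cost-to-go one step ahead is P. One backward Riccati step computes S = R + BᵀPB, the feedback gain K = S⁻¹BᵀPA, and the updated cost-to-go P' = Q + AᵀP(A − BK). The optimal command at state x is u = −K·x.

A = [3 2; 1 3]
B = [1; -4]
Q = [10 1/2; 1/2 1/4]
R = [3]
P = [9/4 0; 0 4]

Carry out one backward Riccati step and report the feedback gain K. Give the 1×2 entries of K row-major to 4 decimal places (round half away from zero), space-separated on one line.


BᵀP = [2.2500 -16.0000]
S = R + BᵀPB = [3] + [66.2500] = [69.2500]
BᵀPA = [-9.2500 -43.5000]
K = S⁻¹·BᵀPA = [-0.1336 -0.6282]
A−BK = [3.1336 2.6282; 0.4657 0.4874]
AᵀP(A−BK) = [23.0144 19.6895; 19.6895 17.6751]
P' = Q + AᵀP(A−BK) = [33.0144 20.1895; 20.1895 17.9251]
tr(P') = 50.9395

-0.1336 -0.6282


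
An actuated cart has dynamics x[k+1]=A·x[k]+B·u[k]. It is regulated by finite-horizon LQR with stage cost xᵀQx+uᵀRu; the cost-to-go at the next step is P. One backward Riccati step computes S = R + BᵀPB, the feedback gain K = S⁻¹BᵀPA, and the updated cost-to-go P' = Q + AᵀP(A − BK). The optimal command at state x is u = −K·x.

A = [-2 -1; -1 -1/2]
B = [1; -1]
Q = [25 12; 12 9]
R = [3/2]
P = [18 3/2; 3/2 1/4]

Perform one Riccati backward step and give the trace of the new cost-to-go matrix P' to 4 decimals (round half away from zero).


44.2705

BᵀP = [16.5000 1.2500]
S = R + BᵀPB = [3/2] + [15.2500] = [16.7500]
BᵀPA = [-34.2500 -17.1250]
K = S⁻¹·BᵀPA = [-2.0448 -1.0224]
A−BK = [0.0448 0.0224; -3.0448 -1.5224]
AᵀP(A−BK) = [8.2164 4.1082; 4.1082 2.0541]
P' = Q + AᵀP(A−BK) = [33.2164 16.1082; 16.1082 11.0541]
tr(P') = 44.2705


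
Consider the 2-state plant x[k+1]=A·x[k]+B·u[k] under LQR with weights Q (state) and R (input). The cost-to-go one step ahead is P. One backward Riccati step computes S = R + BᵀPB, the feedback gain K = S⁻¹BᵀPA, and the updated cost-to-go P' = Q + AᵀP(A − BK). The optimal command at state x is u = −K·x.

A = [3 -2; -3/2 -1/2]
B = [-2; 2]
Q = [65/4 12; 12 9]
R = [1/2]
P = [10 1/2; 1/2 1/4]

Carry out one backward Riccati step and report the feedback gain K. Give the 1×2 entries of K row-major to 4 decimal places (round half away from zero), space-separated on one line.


BᵀP = [-19.0000 -0.5000]
S = R + BᵀPB = [1/2] + [37.0000] = [37.5000]
BᵀPA = [-56.2500 38.2500]
K = S⁻¹·BᵀPA = [-1.5000 1.0200]
A−BK = [0.0000 0.0400; 1.5000 -2.5400]
AᵀP(A−BK) = [1.6875 -1.6875; -1.6875 2.0475]
P' = Q + AᵀP(A−BK) = [17.9375 10.3125; 10.3125 11.0475]
tr(P') = 28.9850

-1.5000 1.0200


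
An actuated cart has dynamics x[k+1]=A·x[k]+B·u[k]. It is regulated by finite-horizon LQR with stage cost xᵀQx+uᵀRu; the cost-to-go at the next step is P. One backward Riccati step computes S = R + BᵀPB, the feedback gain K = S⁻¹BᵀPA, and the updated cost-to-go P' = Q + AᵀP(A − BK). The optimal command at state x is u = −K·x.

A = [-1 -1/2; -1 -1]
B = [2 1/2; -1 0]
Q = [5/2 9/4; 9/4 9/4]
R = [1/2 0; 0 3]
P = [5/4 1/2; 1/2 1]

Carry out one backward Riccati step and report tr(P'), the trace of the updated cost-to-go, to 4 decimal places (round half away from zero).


BᵀP = [2.0000 0.0000; 0.6250 0.2500]
S = R + BᵀPB = [1/2 0; 0 3] + [4.0000 1.0000; 1.0000 0.3125] = [4.5000 1.0000; 1.0000 3.3125]
BᵀPA = [-2.0000 -1.0000; -0.8750 -0.5625]
K = S⁻¹·BᵀPA = [-0.4135 -0.1978; -0.1393 -0.1101]
A−BK = [-0.1034 -0.0494; -1.4135 -1.1978]
AᵀP(A−BK) = [2.3011 1.8831; 1.8831 1.5528]
P' = Q + AᵀP(A−BK) = [4.8011 4.1331; 4.1331 3.8028]
tr(P') = 8.6039

8.6039


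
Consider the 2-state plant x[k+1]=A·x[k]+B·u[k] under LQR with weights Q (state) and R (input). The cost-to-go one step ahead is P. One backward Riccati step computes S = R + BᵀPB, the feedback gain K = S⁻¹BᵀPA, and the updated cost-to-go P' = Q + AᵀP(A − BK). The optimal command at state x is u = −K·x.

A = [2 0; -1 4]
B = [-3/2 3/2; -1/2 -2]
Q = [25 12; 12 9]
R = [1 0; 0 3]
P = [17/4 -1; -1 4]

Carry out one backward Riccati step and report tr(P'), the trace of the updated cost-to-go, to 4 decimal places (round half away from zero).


BᵀP = [-5.8750 -0.5000; 8.3750 -9.5000]
S = R + BᵀPB = [1 0; 0 3] + [9.0625 -7.8125; -7.8125 31.5625] = [10.0625 -7.8125; -7.8125 34.5625]
BᵀPA = [-11.2500 -2.0000; 26.2500 -38.0000]
K = S⁻¹·BᵀPA = [-0.6408 -1.2764; 0.6146 -1.3880]
A−BK = [0.1168 0.1674; -0.0911 0.5859]
AᵀP(A−BK) = [1.6565 -1.9250; -1.9250 8.7044]
P' = Q + AᵀP(A−BK) = [26.6565 10.0750; 10.0750 17.7044]
tr(P') = 44.3609

44.3609


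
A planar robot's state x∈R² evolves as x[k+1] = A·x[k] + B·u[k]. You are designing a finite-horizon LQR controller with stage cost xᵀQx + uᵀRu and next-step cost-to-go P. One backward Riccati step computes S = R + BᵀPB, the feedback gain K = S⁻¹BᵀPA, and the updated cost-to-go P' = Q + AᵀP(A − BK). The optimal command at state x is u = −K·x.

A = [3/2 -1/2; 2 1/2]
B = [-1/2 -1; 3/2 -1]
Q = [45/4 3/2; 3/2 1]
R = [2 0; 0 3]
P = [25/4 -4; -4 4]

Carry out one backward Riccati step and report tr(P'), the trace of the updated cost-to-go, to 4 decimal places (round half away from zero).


BᵀP = [-9.1250 8.0000; -2.2500 0.0000]
S = R + BᵀPB = [2 0; 0 3] + [16.5625 1.1250; 1.1250 2.2500] = [18.5625 1.1250; 1.1250 5.2500]
BᵀPA = [2.3125 8.5625; -3.3750 1.1250]
K = S⁻¹·BᵀPA = [0.1657 0.4542; -0.6784 0.1170]
A−BK = [0.9045 -0.1559; 1.0731 -0.0643]
AᵀP(A−BK) = [3.3899 -0.3431; -0.3431 0.5419]
P' = Q + AᵀP(A−BK) = [14.6399 1.1569; 1.1569 1.5419]
tr(P') = 16.1818

16.1818


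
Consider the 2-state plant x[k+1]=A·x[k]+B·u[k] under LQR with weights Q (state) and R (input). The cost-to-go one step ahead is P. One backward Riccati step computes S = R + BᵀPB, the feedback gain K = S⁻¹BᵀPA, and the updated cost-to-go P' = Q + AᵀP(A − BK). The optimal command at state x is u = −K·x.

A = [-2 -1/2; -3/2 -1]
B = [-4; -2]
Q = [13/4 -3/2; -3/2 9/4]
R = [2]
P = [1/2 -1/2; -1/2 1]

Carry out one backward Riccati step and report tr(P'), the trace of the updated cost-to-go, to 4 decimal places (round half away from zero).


BᵀP = [-1.0000 0.0000]
S = R + BᵀPB = [2] + [4.0000] = [6.0000]
BᵀPA = [2.0000 0.5000]
K = S⁻¹·BᵀPA = [0.3333 0.0833]
A−BK = [-0.6667 -0.1667; -0.8333 -0.8333]
AᵀP(A−BK) = [0.5833 0.4583; 0.4583 0.5833]
P' = Q + AᵀP(A−BK) = [3.8333 -1.0417; -1.0417 2.8333]
tr(P') = 6.6667

6.6667


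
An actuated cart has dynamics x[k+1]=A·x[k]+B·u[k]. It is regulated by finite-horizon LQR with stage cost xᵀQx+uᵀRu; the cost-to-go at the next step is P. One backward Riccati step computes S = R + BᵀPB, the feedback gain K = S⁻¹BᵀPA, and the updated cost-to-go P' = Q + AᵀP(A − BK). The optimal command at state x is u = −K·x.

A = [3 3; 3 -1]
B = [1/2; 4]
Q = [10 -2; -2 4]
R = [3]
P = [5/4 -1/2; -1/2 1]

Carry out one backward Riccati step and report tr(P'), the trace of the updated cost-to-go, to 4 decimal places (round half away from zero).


BᵀP = [-1.3750 3.7500]
S = R + BᵀPB = [3] + [14.3125] = [17.3125]
BᵀPA = [7.1250 -7.8750]
K = S⁻¹·BᵀPA = [0.4116 -0.4549]
A−BK = [2.7942 3.2274; 1.3538 0.8195]
AᵀP(A−BK) = [8.3177 8.4910; 8.4910 11.6679]
P' = Q + AᵀP(A−BK) = [18.3177 6.4910; 6.4910 15.6679]
tr(P') = 33.9856

33.9856


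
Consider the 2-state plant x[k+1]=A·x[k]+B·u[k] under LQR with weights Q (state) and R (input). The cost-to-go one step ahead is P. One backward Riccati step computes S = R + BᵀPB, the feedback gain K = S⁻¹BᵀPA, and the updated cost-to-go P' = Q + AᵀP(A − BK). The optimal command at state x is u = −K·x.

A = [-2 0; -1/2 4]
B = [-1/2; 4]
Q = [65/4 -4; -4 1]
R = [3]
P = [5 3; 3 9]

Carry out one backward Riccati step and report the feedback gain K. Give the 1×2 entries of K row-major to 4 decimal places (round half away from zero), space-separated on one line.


BᵀP = [9.5000 34.5000]
S = R + BᵀPB = [3] + [133.2500] = [136.2500]
BᵀPA = [-36.2500 138.0000]
K = S⁻¹·BᵀPA = [-0.2661 1.0128]
A−BK = [-2.1330 0.5064; 0.5642 -0.0514]
AᵀP(A−BK) = [18.6055 -5.2844; -5.2844 4.2275]
P' = Q + AᵀP(A−BK) = [34.8555 -9.2844; -9.2844 5.2275]
tr(P') = 40.0830

-0.2661 1.0128


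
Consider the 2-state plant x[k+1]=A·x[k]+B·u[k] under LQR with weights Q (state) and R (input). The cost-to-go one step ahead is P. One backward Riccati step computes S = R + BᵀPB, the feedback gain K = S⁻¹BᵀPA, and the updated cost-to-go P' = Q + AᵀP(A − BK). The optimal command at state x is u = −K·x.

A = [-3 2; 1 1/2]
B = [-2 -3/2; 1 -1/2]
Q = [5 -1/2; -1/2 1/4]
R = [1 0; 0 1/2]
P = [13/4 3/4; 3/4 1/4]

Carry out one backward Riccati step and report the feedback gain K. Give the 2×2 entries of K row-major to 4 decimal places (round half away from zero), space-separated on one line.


0.6295 -0.3964 0.9641 -0.8287

BᵀP = [-5.7500 -1.2500; -5.2500 -1.2500]
S = R + BᵀPB = [1 0; 0 1/2] + [10.2500 9.2500; 9.2500 8.5000] = [11.2500 9.2500; 9.2500 9.0000]
BᵀPA = [16.0000 -12.1250; 14.5000 -11.1250]
K = S⁻¹·BᵀPA = [0.6295 -0.3964; 0.9641 -0.8287]
A−BK = [-0.2948 -0.0359; 0.8526 0.4821]
AᵀP(A−BK) = [0.9482 -0.6414; -0.6414 0.5369]
P' = Q + AᵀP(A−BK) = [5.9482 -1.1414; -1.1414 0.7869]
tr(P') = 6.7351


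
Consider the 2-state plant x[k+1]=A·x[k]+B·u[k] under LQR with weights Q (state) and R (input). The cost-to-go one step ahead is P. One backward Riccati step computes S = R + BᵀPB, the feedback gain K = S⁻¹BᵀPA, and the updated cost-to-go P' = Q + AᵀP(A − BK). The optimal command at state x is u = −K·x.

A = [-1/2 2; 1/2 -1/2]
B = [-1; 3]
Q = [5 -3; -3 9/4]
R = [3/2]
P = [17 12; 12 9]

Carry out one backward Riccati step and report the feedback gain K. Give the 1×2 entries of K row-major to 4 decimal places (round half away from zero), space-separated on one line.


-0.0727 1.1091

BᵀP = [19.0000 15.0000]
S = R + BᵀPB = [3/2] + [26.0000] = [27.5000]
BᵀPA = [-2.0000 30.5000]
K = S⁻¹·BᵀPA = [-0.0727 1.1091]
A−BK = [-0.5727 3.1091; 0.7182 -3.8273]
AᵀP(A−BK) = [0.3545 -2.0318; -2.0318 12.4227]
P' = Q + AᵀP(A−BK) = [5.3545 -5.0318; -5.0318 14.6727]
tr(P') = 20.0273


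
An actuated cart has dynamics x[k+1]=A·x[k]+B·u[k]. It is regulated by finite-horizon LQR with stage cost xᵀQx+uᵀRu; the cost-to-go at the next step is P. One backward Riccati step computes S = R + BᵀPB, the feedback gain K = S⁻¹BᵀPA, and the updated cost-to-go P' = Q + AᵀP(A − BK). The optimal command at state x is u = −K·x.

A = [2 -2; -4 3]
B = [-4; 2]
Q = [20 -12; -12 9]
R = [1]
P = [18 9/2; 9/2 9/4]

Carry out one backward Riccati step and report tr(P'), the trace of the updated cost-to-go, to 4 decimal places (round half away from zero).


BᵀP = [-63.0000 -13.5000]
S = R + BᵀPB = [1] + [225.0000] = [226.0000]
BᵀPA = [-72.0000 85.5000]
K = S⁻¹·BᵀPA = [-0.3186 0.3783]
A−BK = [0.7257 -0.4867; -3.3628 2.2434]
AᵀP(A−BK) = [13.0619 -8.7611; -8.7611 5.9038]
P' = Q + AᵀP(A−BK) = [33.0619 -20.7611; -20.7611 14.9038]
tr(P') = 47.9657

47.9657


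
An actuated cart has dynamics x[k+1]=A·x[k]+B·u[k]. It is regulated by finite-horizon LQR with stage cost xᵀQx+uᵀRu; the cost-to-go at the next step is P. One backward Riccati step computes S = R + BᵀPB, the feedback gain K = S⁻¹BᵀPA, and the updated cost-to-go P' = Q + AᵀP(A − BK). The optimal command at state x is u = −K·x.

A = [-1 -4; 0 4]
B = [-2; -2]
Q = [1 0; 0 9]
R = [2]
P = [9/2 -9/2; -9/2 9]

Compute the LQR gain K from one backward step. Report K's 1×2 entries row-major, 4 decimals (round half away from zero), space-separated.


BᵀP = [0.0000 -9.0000]
S = R + BᵀPB = [2] + [18.0000] = [20.0000]
BᵀPA = [0.0000 -36.0000]
K = S⁻¹·BᵀPA = [0.0000 -1.8000]
A−BK = [-1.0000 -7.6000; 0.0000 0.4000]
AᵀP(A−BK) = [4.5000 36.0000; 36.0000 295.2000]
P' = Q + AᵀP(A−BK) = [5.5000 36.0000; 36.0000 304.2000]
tr(P') = 309.7000

0.0000 -1.8000


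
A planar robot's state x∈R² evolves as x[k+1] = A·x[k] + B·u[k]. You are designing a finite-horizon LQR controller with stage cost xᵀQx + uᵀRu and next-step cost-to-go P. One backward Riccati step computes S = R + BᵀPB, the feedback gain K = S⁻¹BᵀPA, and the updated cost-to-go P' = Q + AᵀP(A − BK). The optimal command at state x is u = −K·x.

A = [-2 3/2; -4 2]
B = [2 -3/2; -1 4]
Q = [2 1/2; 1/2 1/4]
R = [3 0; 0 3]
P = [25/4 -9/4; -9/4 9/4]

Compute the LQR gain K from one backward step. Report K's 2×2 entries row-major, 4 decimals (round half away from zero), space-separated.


BᵀP = [14.7500 -6.7500; -18.3750 12.3750]
S = R + BᵀPB = [3 0; 0 3] + [36.2500 -49.1250; -49.1250 77.0625] = [39.2500 -49.1250; -49.1250 80.0625]
BᵀPA = [-2.5000 8.6250; -12.7500 -2.8125]
K = S⁻¹·BᵀPA = [-1.1335 0.7575; -0.8547 0.4297]
A−BK = [-1.0152 0.6295; -1.7146 1.0388]
AᵀP(A−BK) = [11.2687 -6.8779; -6.8779 4.2373]
P' = Q + AᵀP(A−BK) = [13.2687 -6.3779; -6.3779 4.4873]
tr(P') = 17.7560

-1.1335 0.7575 -0.8547 0.4297


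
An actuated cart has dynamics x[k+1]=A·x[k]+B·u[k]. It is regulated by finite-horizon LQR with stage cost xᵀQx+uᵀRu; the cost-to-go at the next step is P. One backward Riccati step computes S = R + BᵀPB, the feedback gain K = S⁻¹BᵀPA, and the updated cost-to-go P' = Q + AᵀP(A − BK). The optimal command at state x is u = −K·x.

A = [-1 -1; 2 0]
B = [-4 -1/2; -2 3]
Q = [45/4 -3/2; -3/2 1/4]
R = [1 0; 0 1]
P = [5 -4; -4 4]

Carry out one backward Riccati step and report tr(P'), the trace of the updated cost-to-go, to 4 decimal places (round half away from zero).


BᵀP = [-12.0000 8.0000; -14.5000 14.0000]
S = R + BᵀPB = [1 0; 0 1] + [32.0000 30.0000; 30.0000 49.2500] = [33.0000 30.0000; 30.0000 50.2500]
BᵀPA = [28.0000 12.0000; 42.5000 14.5000]
K = S⁻¹·BᵀPA = [0.1741 0.2216; 0.7418 0.1563]
A−BK = [0.0673 -0.0356; 0.1227 -0.0257]
AᵀP(A−BK) = [0.5974 0.1543; 0.1543 0.0752]
P' = Q + AᵀP(A−BK) = [11.8474 -1.3457; -1.3457 0.3252]
tr(P') = 12.1726

12.1726


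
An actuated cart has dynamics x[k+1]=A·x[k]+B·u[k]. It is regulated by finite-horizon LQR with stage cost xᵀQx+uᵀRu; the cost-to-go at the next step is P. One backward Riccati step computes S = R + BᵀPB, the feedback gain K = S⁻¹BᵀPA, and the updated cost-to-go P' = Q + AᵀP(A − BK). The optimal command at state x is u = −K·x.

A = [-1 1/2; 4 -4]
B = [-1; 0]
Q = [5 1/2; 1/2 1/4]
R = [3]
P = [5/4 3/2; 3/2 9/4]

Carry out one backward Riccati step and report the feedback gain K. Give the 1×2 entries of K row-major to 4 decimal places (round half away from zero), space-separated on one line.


-1.1176 1.2647

BᵀP = [-1.2500 -1.5000]
S = R + BᵀPB = [3] + [1.2500] = [4.2500]
BᵀPA = [-4.7500 5.3750]
K = S⁻¹·BᵀPA = [-1.1176 1.2647]
A−BK = [-2.1176 1.7647; 4.0000 -4.0000]
AᵀP(A−BK) = [19.9412 -21.6176; -21.6176 23.5147]
P' = Q + AᵀP(A−BK) = [24.9412 -21.1176; -21.1176 23.7647]
tr(P') = 48.7059


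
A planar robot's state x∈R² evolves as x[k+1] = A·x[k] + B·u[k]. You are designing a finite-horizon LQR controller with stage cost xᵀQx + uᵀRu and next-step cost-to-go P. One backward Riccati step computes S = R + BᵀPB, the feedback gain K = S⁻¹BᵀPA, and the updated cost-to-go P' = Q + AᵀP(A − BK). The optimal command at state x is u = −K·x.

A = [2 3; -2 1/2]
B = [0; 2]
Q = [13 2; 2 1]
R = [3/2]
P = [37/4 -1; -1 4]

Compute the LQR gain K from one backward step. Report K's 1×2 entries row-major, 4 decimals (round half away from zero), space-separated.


-1.1429 -0.1143

BᵀP = [-2.0000 8.0000]
S = R + BᵀPB = [3/2] + [16.0000] = [17.5000]
BᵀPA = [-20.0000 -2.0000]
K = S⁻¹·BᵀPA = [-1.1429 -0.1143]
A−BK = [2.0000 3.0000; 0.2857 0.7286]
AᵀP(A−BK) = [38.1429 54.2143; 54.2143 81.0214]
P' = Q + AᵀP(A−BK) = [51.1429 56.2143; 56.2143 82.0214]
tr(P') = 133.1643


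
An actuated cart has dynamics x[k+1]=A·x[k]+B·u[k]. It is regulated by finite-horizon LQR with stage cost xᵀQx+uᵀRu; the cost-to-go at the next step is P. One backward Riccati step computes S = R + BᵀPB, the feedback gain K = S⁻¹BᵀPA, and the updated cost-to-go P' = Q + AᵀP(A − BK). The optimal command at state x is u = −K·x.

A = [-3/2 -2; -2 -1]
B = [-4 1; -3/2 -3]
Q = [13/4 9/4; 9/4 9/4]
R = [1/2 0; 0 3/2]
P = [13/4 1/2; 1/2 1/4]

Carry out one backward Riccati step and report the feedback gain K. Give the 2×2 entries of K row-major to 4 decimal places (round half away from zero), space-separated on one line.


BᵀP = [-13.7500 -2.3750; 1.7500 -0.2500]
S = R + BᵀPB = [1/2 0; 0 3/2] + [58.5625 -6.6250; -6.6250 2.5000] = [59.0625 -6.6250; -6.6250 4.0000]
BᵀPA = [25.3750 29.8750; -2.1250 -3.2500]
K = S⁻¹·BᵀPA = [0.4545 0.5093; 0.2215 0.0310]
A−BK = [0.0964 0.0062; -0.6539 -0.1430]
AᵀP(A−BK) = [0.2509 0.1424; 0.1424 0.1355]
P' = Q + AᵀP(A−BK) = [3.5009 2.3924; 2.3924 2.3855]
tr(P') = 5.8864

0.4545 0.5093 0.2215 0.0310


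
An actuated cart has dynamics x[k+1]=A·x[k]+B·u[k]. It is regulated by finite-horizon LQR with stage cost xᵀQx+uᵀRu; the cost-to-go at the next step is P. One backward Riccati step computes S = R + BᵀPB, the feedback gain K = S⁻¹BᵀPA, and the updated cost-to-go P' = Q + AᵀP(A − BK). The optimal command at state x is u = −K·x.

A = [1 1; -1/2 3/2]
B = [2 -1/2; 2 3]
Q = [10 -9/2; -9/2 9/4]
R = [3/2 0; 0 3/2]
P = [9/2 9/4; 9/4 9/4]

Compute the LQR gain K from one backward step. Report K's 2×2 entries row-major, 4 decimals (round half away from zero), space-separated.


0.3266 0.5103 -0.3055 0.1614

BᵀP = [13.5000 9.0000; 4.5000 5.6250]
S = R + BᵀPB = [3/2 0; 0 3/2] + [45.0000 20.2500; 20.2500 14.6250] = [46.5000 20.2500; 20.2500 16.1250]
BᵀPA = [9.0000 27.0000; 1.6875 12.9375]
K = S⁻¹·BᵀPA = [0.3266 0.5103; -0.3055 0.1614]
A−BK = [0.1941 0.0600; -0.2368 -0.0050]
AᵀP(A−BK) = [0.3888 0.1970; 0.1970 0.4447]
P' = Q + AᵀP(A−BK) = [10.3888 -4.3030; -4.3030 2.6947]
tr(P') = 13.0835


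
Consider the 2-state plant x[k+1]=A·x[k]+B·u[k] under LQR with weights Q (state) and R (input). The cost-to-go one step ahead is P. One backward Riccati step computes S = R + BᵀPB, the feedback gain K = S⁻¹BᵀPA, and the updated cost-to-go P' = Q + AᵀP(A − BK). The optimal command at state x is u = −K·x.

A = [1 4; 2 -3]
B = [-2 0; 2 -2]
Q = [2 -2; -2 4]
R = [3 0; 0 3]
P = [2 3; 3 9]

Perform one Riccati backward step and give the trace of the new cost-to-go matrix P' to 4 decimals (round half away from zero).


BᵀP = [2.0000 12.0000; -6.0000 -18.0000]
S = R + BᵀPB = [3 0; 0 3] + [20.0000 -24.0000; -24.0000 36.0000] = [23.0000 -24.0000; -24.0000 39.0000]
BᵀPA = [26.0000 -28.0000; -42.0000 30.0000]
K = S⁻¹·BᵀPA = [0.0187 -1.1589; -1.0654 0.0561]
A−BK = [1.0374 1.6822; -0.1682 -0.5701]
AᵀP(A−BK) = [4.7664 1.4860; 1.4860 6.8692]
P' = Q + AᵀP(A−BK) = [6.7664 -0.5140; -0.5140 10.8692]
tr(P') = 17.6355

17.6355
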